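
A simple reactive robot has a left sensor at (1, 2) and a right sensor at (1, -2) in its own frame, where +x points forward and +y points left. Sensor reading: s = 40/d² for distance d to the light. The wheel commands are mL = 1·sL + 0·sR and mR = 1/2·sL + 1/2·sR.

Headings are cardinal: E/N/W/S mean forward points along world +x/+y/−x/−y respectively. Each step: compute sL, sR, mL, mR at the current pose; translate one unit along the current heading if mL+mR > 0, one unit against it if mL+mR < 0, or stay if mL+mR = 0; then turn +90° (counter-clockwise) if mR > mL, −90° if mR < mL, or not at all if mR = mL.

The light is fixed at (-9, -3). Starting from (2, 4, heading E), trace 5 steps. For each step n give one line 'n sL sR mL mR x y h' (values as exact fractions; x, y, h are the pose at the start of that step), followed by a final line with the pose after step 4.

n=0: pose=(2,4,E); sL=8/45, sR=40/169; mL=8/45, mR=1576/7605; mL+mR=976/2535 → advance +1; mR−mL=224/7605 → turn +1·90°
n=1: pose=(3,4,N); sL=10/41, sR=2/13; mL=10/41, mR=106/533; mL+mR=236/533 → advance +1; mR−mL=-24/533 → turn -1·90°
n=2: pose=(3,5,E); sL=40/269, sR=8/41; mL=40/269, mR=1896/11029; mL+mR=3536/11029 → advance +1; mR−mL=256/11029 → turn +1·90°
n=3: pose=(4,5,N); sL=20/101, sR=20/153; mL=20/101, mR=2540/15453; mL+mR=5600/15453 → advance +1; mR−mL=-520/15453 → turn -1·90°
n=4: pose=(4,6,E); sL=40/317, sR=8/49; mL=40/317, mR=2248/15533; mL+mR=4208/15533 → advance +1; mR−mL=288/15533 → turn +1·90°

0 8/45 40/169 8/45 1576/7605 2 4 E
1 10/41 2/13 10/41 106/533 3 4 N
2 40/269 8/41 40/269 1896/11029 3 5 E
3 20/101 20/153 20/101 2540/15453 4 5 N
4 40/317 8/49 40/317 2248/15533 4 6 E
final 5 6 N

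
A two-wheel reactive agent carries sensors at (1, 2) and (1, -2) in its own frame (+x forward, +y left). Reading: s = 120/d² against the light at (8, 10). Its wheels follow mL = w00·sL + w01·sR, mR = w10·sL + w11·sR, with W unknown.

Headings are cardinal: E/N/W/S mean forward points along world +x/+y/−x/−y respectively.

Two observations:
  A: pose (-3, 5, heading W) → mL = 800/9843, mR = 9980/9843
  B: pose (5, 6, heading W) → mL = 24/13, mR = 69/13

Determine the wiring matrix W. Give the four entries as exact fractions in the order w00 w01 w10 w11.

obs A: pose=(-3,5,W) → sL=120/193, sR=40/51, mL=800/9843, mR=9980/9843
obs B: pose=(5,6,W) → sL=30/13, sR=6, mL=24/13, mR=69/13
sensor matrix S = [[120/193, 40/51], [30/13, 6]]; det S = 81920/42653
solve [mL_A; mL_B] = S·[w00; w01] and [mR_A; mR_B] = S·[w10; w11]:
  w00 = -1/2, w01 = 1/2, w10 = 1, w11 = 1/2

-1/2 1/2 1 1/2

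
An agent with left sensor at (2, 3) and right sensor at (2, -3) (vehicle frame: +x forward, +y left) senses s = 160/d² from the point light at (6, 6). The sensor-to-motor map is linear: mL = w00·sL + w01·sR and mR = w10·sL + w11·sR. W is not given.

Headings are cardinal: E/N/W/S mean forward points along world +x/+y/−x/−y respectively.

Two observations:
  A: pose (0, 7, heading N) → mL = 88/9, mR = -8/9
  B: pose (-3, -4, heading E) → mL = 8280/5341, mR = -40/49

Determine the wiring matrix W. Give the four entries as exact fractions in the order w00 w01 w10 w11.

obs A: pose=(0,7,N) → sL=16/9, sR=80/9, mL=88/9, mR=-8/9
obs B: pose=(-3,-4,E) → sL=80/49, sR=80/109, mL=8280/5341, mR=-40/49
sensor matrix S = [[16/9, 80/9], [80/49, 80/109]]; det S = -634880/48069
solve [mL_A; mL_B] = S·[w00; w01] and [mR_A; mR_B] = S·[w10; w11]:
  w00 = 1/2, w01 = 1, w10 = -1/2, w11 = 0

1/2 1 -1/2 0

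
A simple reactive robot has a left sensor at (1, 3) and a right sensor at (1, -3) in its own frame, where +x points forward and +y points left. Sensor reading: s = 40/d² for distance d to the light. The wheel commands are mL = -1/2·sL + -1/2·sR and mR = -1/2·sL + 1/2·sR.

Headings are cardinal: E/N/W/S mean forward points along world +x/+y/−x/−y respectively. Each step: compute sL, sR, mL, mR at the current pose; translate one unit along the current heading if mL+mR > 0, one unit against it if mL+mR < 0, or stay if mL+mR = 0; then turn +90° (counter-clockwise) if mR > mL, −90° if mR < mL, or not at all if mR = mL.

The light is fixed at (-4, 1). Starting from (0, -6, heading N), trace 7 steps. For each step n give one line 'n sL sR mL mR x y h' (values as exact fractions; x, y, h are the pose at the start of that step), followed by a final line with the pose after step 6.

0 40/37 8/17 -488/629 -192/629 0 -6 N
1 4/13 20/17 -164/221 96/221 0 -7 W
2 8/29 8/17 -184/493 48/493 1 -7 S
3 10/13 5/17 -235/442 -105/442 1 -6 E
4 40/37 8/17 -488/629 -192/629 0 -6 N
5 4/13 20/17 -164/221 96/221 0 -7 W
6 8/29 8/17 -184/493 48/493 1 -7 S
final 1 -6 E

n=0: pose=(0,-6,N); sL=40/37, sR=8/17; mL=-488/629, mR=-192/629; mL+mR=-40/37 → advance -1; mR−mL=8/17 → turn +1·90°
n=1: pose=(0,-7,W); sL=4/13, sR=20/17; mL=-164/221, mR=96/221; mL+mR=-4/13 → advance -1; mR−mL=20/17 → turn +1·90°
n=2: pose=(1,-7,S); sL=8/29, sR=8/17; mL=-184/493, mR=48/493; mL+mR=-8/29 → advance -1; mR−mL=8/17 → turn +1·90°
n=3: pose=(1,-6,E); sL=10/13, sR=5/17; mL=-235/442, mR=-105/442; mL+mR=-10/13 → advance -1; mR−mL=5/17 → turn +1·90°
n=4: pose=(0,-6,N); sL=40/37, sR=8/17; mL=-488/629, mR=-192/629; mL+mR=-40/37 → advance -1; mR−mL=8/17 → turn +1·90°
n=5: pose=(0,-7,W); sL=4/13, sR=20/17; mL=-164/221, mR=96/221; mL+mR=-4/13 → advance -1; mR−mL=20/17 → turn +1·90°
n=6: pose=(1,-7,S); sL=8/29, sR=8/17; mL=-184/493, mR=48/493; mL+mR=-8/29 → advance -1; mR−mL=8/17 → turn +1·90°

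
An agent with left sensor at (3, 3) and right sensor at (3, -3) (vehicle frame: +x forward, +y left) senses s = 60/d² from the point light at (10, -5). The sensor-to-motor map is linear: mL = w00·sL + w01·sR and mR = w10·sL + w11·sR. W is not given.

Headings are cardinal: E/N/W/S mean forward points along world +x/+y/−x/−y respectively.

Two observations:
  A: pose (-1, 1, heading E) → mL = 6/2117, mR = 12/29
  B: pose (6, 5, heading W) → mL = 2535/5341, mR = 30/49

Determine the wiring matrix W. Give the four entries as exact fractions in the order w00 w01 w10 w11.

1 -1/2 1 0

obs A: pose=(-1,1,E) → sL=12/29, sR=60/73, mL=6/2117, mR=12/29
obs B: pose=(6,5,W) → sL=30/49, sR=30/109, mL=2535/5341, mR=30/49
sensor matrix S = [[12/29, 60/73], [30/49, 30/109]]; det S = -4402080/11306897
solve [mL_A; mL_B] = S·[w00; w01] and [mR_A; mR_B] = S·[w10; w11]:
  w00 = 1, w01 = -1/2, w10 = 1, w11 = 0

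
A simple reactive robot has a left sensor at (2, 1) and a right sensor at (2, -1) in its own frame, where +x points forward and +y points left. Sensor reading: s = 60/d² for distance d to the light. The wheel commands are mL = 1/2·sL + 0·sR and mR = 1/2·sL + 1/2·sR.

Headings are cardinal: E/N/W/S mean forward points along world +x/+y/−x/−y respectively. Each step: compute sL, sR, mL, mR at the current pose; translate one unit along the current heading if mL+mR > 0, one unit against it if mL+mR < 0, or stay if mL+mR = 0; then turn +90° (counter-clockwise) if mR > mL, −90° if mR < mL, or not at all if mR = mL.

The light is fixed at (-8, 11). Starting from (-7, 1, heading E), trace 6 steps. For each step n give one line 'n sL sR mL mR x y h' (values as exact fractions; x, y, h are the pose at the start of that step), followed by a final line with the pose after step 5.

n=0: pose=(-7,1,E); sL=2/3, sR=6/13; mL=1/3, mR=22/39; mL+mR=35/39 → advance +1; mR−mL=3/13 → turn +1·90°
n=1: pose=(-6,1,N); sL=12/13, sR=60/73; mL=6/13, mR=828/949; mL+mR=1266/949 → advance +1; mR−mL=30/73 → turn +1·90°
n=2: pose=(-6,2,W); sL=3/5, sR=15/16; mL=3/10, mR=123/160; mL+mR=171/160 → advance +1; mR−mL=15/32 → turn +1·90°
n=3: pose=(-7,2,S); sL=12/25, sR=60/121; mL=6/25, mR=1476/3025; mL+mR=2202/3025 → advance +1; mR−mL=30/121 → turn +1·90°
n=4: pose=(-7,1,E); sL=2/3, sR=6/13; mL=1/3, mR=22/39; mL+mR=35/39 → advance +1; mR−mL=3/13 → turn +1·90°
n=5: pose=(-6,1,N); sL=12/13, sR=60/73; mL=6/13, mR=828/949; mL+mR=1266/949 → advance +1; mR−mL=30/73 → turn +1·90°

0 2/3 6/13 1/3 22/39 -7 1 E
1 12/13 60/73 6/13 828/949 -6 1 N
2 3/5 15/16 3/10 123/160 -6 2 W
3 12/25 60/121 6/25 1476/3025 -7 2 S
4 2/3 6/13 1/3 22/39 -7 1 E
5 12/13 60/73 6/13 828/949 -6 1 N
final -6 2 W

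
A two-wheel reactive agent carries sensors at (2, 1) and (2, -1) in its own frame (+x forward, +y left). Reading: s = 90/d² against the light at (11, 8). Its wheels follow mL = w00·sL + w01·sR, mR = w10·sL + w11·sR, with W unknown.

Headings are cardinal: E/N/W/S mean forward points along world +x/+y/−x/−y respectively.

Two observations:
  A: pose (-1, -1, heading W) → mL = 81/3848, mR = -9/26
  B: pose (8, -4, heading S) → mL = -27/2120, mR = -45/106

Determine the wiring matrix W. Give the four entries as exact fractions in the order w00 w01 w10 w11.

obs A: pose=(-1,-1,W) → sL=45/148, sR=9/26, mL=81/3848, mR=-9/26
obs B: pose=(8,-4,S) → sL=9/20, sR=45/106, mL=-27/2120, mR=-45/106
sensor matrix S = [[45/148, 9/26], [9/20, 45/106]]; det S = -3402/127465
solve [mL_A; mL_B] = S·[w00; w01] and [mR_A; mR_B] = S·[w10; w11]:
  w00 = -1/2, w01 = 1/2, w10 = 0, w11 = -1

-1/2 1/2 0 -1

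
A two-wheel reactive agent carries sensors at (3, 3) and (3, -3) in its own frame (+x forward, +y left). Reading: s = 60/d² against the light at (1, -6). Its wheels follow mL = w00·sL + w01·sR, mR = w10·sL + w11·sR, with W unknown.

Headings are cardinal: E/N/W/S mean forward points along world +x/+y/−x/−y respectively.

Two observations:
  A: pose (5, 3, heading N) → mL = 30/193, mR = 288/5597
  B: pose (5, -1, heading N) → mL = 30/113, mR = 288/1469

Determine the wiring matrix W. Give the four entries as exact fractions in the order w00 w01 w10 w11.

0 1/2 1/2 -1/2

obs A: pose=(5,3,N) → sL=12/29, sR=60/193, mL=30/193, mR=288/5597
obs B: pose=(5,-1,N) → sL=12/13, sR=60/113, mL=30/113, mR=288/1469
sensor matrix S = [[12/29, 60/193], [12/13, 60/113]]; det S = -552960/8221993
solve [mL_A; mL_B] = S·[w00; w01] and [mR_A; mR_B] = S·[w10; w11]:
  w00 = 0, w01 = 1/2, w10 = 1/2, w11 = -1/2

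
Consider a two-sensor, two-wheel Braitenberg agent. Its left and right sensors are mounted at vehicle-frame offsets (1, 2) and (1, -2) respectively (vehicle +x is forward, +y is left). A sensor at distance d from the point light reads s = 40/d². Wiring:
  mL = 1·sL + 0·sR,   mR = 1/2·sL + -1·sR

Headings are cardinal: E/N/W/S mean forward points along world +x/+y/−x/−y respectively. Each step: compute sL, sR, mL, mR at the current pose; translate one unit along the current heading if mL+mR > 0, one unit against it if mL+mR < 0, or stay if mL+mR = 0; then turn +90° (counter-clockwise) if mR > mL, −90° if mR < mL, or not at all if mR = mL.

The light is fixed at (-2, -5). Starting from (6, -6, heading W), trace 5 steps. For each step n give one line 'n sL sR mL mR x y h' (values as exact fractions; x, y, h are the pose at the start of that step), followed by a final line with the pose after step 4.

0 20/29 4/5 20/29 -66/145 6 -6 W
1 8/5 40/81 8/5 124/405 5 -6 N
2 10/17 10/17 10/17 -5/17 5 -5 E
3 40/101 40/37 40/101 -3300/3737 6 -5 S
4 4/5 20/29 4/5 -42/145 6 -4 W
final 5 -4 N

n=0: pose=(6,-6,W); sL=20/29, sR=4/5; mL=20/29, mR=-66/145; mL+mR=34/145 → advance +1; mR−mL=-166/145 → turn -1·90°
n=1: pose=(5,-6,N); sL=8/5, sR=40/81; mL=8/5, mR=124/405; mL+mR=772/405 → advance +1; mR−mL=-524/405 → turn -1·90°
n=2: pose=(5,-5,E); sL=10/17, sR=10/17; mL=10/17, mR=-5/17; mL+mR=5/17 → advance +1; mR−mL=-15/17 → turn -1·90°
n=3: pose=(6,-5,S); sL=40/101, sR=40/37; mL=40/101, mR=-3300/3737; mL+mR=-1820/3737 → advance -1; mR−mL=-4780/3737 → turn -1·90°
n=4: pose=(6,-4,W); sL=4/5, sR=20/29; mL=4/5, mR=-42/145; mL+mR=74/145 → advance +1; mR−mL=-158/145 → turn -1·90°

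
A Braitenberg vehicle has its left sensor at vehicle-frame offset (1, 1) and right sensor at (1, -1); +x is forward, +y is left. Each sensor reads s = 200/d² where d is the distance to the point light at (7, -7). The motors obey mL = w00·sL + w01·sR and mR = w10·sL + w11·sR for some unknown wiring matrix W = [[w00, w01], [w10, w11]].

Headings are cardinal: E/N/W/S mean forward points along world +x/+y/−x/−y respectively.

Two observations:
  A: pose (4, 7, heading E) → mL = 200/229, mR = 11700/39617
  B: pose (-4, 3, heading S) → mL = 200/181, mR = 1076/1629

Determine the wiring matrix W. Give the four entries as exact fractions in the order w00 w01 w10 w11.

obs A: pose=(4,7,E) → sL=200/229, sR=200/173, mL=200/229, mR=11700/39617
obs B: pose=(-4,3,S) → sL=200/181, sR=8/9, mL=200/181, mR=1076/1629
sensor matrix S = [[200/229, 200/173], [200/181, 8/9]]; det S = -32339200/64536093
solve [mL_A; mL_B] = S·[w00; w01] and [mR_A; mR_B] = S·[w10; w11]:
  w00 = 1, w01 = 0, w10 = 1, w11 = -1/2

1 0 1 -1/2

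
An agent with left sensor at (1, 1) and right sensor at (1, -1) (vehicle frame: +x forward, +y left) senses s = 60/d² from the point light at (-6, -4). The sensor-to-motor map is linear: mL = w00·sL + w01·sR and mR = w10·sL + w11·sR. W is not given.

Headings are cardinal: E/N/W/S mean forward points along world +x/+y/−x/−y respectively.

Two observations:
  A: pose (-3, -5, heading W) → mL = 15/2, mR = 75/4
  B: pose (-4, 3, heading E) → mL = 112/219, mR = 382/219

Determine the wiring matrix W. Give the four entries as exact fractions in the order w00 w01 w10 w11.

-1 1 1/2 1

obs A: pose=(-3,-5,W) → sL=15/2, sR=15, mL=15/2, mR=75/4
obs B: pose=(-4,3,E) → sL=60/73, sR=4/3, mL=112/219, mR=382/219
sensor matrix S = [[15/2, 15], [60/73, 4/3]]; det S = -170/73
solve [mL_A; mL_B] = S·[w00; w01] and [mR_A; mR_B] = S·[w10; w11]:
  w00 = -1, w01 = 1, w10 = 1/2, w11 = 1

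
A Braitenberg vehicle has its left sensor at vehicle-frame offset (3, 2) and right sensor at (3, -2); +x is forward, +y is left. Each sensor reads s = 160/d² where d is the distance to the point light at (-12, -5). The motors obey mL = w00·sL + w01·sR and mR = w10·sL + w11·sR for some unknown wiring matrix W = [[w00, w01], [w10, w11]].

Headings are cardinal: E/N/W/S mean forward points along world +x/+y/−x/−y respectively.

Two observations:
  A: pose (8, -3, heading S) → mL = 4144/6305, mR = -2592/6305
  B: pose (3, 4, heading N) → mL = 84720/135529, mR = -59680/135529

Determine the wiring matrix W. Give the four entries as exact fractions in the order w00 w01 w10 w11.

obs A: pose=(8,-3,S) → sL=32/97, sR=32/65, mL=4144/6305, mR=-2592/6305
obs B: pose=(3,4,N) → sL=160/313, sR=160/433, mL=84720/135529, mR=-59680/135529
sensor matrix S = [[32/97, 32/65], [160/313, 160/433]]; det S = -22175744/170902069
solve [mL_A; mL_B] = S·[w00; w01] and [mR_A; mR_B] = S·[w10; w11]:
  w00 = 1/2, w01 = 1, w10 = -1/2, w11 = -1/2

1/2 1 -1/2 -1/2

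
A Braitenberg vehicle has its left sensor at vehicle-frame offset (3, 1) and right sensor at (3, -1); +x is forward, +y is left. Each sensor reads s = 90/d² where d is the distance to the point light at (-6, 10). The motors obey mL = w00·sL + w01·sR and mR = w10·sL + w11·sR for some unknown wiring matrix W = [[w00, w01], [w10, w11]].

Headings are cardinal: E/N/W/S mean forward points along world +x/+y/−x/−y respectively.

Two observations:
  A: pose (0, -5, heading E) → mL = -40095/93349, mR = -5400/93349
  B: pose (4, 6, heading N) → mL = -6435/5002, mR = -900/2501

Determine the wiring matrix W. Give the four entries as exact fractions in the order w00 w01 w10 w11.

-1/2 -1 -1 1

obs A: pose=(0,-5,E) → sL=90/277, sR=90/337, mL=-40095/93349, mR=-5400/93349
obs B: pose=(4,6,N) → sL=45/41, sR=45/61, mL=-6435/5002, mR=-900/2501
sensor matrix S = [[90/277, 90/337], [45/41, 45/61]]; det S = -12474000/233465849
solve [mL_A; mL_B] = S·[w00; w01] and [mR_A; mR_B] = S·[w10; w11]:
  w00 = -1/2, w01 = -1, w10 = -1, w11 = 1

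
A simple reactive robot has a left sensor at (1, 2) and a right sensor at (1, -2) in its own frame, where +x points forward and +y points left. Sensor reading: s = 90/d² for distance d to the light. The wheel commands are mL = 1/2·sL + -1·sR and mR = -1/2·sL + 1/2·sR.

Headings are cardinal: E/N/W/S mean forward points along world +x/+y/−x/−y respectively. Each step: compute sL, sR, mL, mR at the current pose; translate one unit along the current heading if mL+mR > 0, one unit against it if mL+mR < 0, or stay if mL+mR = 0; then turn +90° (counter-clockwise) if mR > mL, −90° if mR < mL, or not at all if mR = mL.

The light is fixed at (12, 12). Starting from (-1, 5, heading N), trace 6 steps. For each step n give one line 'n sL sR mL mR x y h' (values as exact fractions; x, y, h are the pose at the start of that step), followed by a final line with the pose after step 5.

n=0: pose=(-1,5,N); sL=10/29, sR=90/157; mL=-1825/4553, mR=520/4553; mL+mR=-45/157 → advance -1; mR−mL=2345/4553 → turn +1·90°
n=1: pose=(-1,4,W); sL=45/148, sR=45/116; mL=-2025/8584, mR=45/1073; mL+mR=-45/232 → advance -1; mR−mL=2385/8584 → turn +1·90°
n=2: pose=(0,4,S); sL=90/181, sR=90/277; mL=-3825/50137, mR=-4320/50137; mL+mR=-45/277 → advance -1; mR−mL=-495/50137 → turn -1·90°
n=3: pose=(0,5,W); sL=9/25, sR=45/97; mL=-1377/4850, mR=126/2425; mL+mR=-45/194 → advance -1; mR−mL=1629/4850 → turn +1·90°
n=4: pose=(1,5,S); sL=18/29, sR=90/233; mL=-513/6757, mR=-792/6757; mL+mR=-45/233 → advance -1; mR−mL=-279/6757 → turn -1·90°
n=5: pose=(1,6,W); sL=45/104, sR=9/16; mL=-9/26, mR=27/416; mL+mR=-9/32 → advance -1; mR−mL=171/416 → turn +1·90°

0 10/29 90/157 -1825/4553 520/4553 -1 5 N
1 45/148 45/116 -2025/8584 45/1073 -1 4 W
2 90/181 90/277 -3825/50137 -4320/50137 0 4 S
3 9/25 45/97 -1377/4850 126/2425 0 5 W
4 18/29 90/233 -513/6757 -792/6757 1 5 S
5 45/104 9/16 -9/26 27/416 1 6 W
final 2 6 S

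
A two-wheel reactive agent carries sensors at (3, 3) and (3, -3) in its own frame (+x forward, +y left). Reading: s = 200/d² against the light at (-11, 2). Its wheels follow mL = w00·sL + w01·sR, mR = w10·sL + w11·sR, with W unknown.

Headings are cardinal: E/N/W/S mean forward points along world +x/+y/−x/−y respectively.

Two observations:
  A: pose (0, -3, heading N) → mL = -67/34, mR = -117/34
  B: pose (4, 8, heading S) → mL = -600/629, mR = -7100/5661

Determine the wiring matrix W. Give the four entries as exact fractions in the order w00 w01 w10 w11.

-1/2 -1/2 -1 -1/2

obs A: pose=(0,-3,N) → sL=50/17, sR=1, mL=-67/34, mR=-117/34
obs B: pose=(4,8,S) → sL=200/333, sR=200/153, mL=-600/629, mR=-7100/5661
sensor matrix S = [[50/17, 1], [200/333, 200/153]]; det S = 312200/96237
solve [mL_A; mL_B] = S·[w00; w01] and [mR_A; mR_B] = S·[w10; w11]:
  w00 = -1/2, w01 = -1/2, w10 = -1, w11 = -1/2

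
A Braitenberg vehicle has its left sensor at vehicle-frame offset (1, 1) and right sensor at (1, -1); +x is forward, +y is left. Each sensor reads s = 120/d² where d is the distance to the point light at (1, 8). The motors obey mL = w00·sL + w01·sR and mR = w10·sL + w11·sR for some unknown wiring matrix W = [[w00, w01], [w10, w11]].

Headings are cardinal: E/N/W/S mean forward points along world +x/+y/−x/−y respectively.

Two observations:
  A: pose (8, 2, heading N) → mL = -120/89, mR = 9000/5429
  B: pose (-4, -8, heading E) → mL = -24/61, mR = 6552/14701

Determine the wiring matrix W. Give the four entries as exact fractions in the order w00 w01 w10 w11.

0 -1 1/2 1/2

obs A: pose=(8,2,N) → sL=120/61, sR=120/89, mL=-120/89, mR=9000/5429
obs B: pose=(-4,-8,E) → sL=120/241, sR=24/61, mL=-24/61, mR=6552/14701
sensor matrix S = [[120/61, 120/89], [120/241, 24/61]]; det S = 8190720/79811729
solve [mL_A; mL_B] = S·[w00; w01] and [mR_A; mR_B] = S·[w10; w11]:
  w00 = 0, w01 = -1, w10 = 1/2, w11 = 1/2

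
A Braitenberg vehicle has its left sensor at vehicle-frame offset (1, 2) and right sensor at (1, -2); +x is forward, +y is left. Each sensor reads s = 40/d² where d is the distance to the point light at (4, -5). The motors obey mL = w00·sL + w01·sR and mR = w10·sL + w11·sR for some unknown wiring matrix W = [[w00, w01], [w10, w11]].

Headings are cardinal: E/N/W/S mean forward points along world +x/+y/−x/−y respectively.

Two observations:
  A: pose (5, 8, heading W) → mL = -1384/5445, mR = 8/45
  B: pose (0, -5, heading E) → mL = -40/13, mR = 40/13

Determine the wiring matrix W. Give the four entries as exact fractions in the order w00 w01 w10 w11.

obs A: pose=(5,8,W) → sL=40/121, sR=8/45, mL=-1384/5445, mR=8/45
obs B: pose=(0,-5,E) → sL=40/13, sR=40/13, mL=-40/13, mR=40/13
sensor matrix S = [[40/121, 8/45], [40/13, 40/13]]; det S = 512/1089
solve [mL_A; mL_B] = S·[w00; w01] and [mR_A; mR_B] = S·[w10; w11]:
  w00 = -1/2, w01 = -1/2, w10 = 0, w11 = 1

-1/2 -1/2 0 1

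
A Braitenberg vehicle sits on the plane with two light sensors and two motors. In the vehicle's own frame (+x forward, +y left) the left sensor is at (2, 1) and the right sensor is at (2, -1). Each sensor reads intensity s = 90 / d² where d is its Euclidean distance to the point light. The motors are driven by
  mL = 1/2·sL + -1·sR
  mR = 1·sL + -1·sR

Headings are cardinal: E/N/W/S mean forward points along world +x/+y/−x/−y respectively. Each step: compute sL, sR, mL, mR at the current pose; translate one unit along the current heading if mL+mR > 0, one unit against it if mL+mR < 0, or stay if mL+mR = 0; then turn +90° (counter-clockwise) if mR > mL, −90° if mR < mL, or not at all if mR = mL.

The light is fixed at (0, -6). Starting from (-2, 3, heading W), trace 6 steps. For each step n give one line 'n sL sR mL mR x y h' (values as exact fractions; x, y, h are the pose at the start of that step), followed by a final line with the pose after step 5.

0 9/8 45/58 -99/464 81/232 -2 3 W
1 90/53 18/13 -369/689 216/689 -3 3 S
2 45/61 45/41 -3645/5002 -900/2501 -3 4 E
3 90/169 10/17 -925/2873 -160/2873 -4 4 N
4 9/10 45/68 -18/85 81/340 -4 3 W
5 18/13 18/17 -81/221 72/221 -5 3 S
final -5 4 E

n=0: pose=(-2,3,W); sL=9/8, sR=45/58; mL=-99/464, mR=81/232; mL+mR=63/464 → advance +1; mR−mL=9/16 → turn +1·90°
n=1: pose=(-3,3,S); sL=90/53, sR=18/13; mL=-369/689, mR=216/689; mL+mR=-153/689 → advance -1; mR−mL=45/53 → turn +1·90°
n=2: pose=(-3,4,E); sL=45/61, sR=45/41; mL=-3645/5002, mR=-900/2501; mL+mR=-5445/5002 → advance -1; mR−mL=45/122 → turn +1·90°
n=3: pose=(-4,4,N); sL=90/169, sR=10/17; mL=-925/2873, mR=-160/2873; mL+mR=-1085/2873 → advance -1; mR−mL=45/169 → turn +1·90°
n=4: pose=(-4,3,W); sL=9/10, sR=45/68; mL=-18/85, mR=81/340; mL+mR=9/340 → advance +1; mR−mL=9/20 → turn +1·90°
n=5: pose=(-5,3,S); sL=18/13, sR=18/17; mL=-81/221, mR=72/221; mL+mR=-9/221 → advance -1; mR−mL=9/13 → turn +1·90°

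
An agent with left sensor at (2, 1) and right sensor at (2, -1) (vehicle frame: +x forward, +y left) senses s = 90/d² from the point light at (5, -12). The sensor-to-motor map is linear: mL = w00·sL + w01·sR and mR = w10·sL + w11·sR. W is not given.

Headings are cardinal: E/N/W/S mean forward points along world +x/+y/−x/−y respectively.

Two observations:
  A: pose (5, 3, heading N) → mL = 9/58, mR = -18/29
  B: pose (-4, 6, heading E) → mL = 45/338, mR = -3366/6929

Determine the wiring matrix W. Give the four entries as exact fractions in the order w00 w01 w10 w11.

0 1/2 -1 -1

obs A: pose=(5,3,N) → sL=9/29, sR=9/29, mL=9/58, mR=-18/29
obs B: pose=(-4,6,E) → sL=9/41, sR=45/169, mL=45/338, mR=-3366/6929
sensor matrix S = [[9/29, 9/29], [9/41, 45/169]]; det S = 2916/200941
solve [mL_A; mL_B] = S·[w00; w01] and [mR_A; mR_B] = S·[w10; w11]:
  w00 = 0, w01 = 1/2, w10 = -1, w11 = -1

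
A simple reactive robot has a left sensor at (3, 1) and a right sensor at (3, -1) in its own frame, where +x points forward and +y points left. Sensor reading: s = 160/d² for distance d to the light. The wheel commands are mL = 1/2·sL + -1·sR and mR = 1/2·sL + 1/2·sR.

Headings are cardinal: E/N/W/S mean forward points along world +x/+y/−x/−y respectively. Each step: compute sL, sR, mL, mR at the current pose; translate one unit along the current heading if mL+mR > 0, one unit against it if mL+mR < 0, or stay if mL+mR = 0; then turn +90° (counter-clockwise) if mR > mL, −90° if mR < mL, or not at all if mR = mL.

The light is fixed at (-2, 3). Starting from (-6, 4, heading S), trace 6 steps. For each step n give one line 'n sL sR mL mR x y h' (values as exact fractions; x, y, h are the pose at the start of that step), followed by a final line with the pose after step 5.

0 160/13 160/29 240/377 3360/377 -6 4 S
1 80 80 -40 80 -6 3 E
2 32/5 160/13 -592/65 608/65 -5 3 N
3 40/9 4 -16/9 38/9 -5 4 W
4 160/13 160/29 240/377 3360/377 -6 4 S
5 80 80 -40 80 -6 3 E
final -5 3 N

n=0: pose=(-6,4,S); sL=160/13, sR=160/29; mL=240/377, mR=3360/377; mL+mR=3600/377 → advance +1; mR−mL=240/29 → turn +1·90°
n=1: pose=(-6,3,E); sL=80, sR=80; mL=-40, mR=80; mL+mR=40 → advance +1; mR−mL=120 → turn +1·90°
n=2: pose=(-5,3,N); sL=32/5, sR=160/13; mL=-592/65, mR=608/65; mL+mR=16/65 → advance +1; mR−mL=240/13 → turn +1·90°
n=3: pose=(-5,4,W); sL=40/9, sR=4; mL=-16/9, mR=38/9; mL+mR=22/9 → advance +1; mR−mL=6 → turn +1·90°
n=4: pose=(-6,4,S); sL=160/13, sR=160/29; mL=240/377, mR=3360/377; mL+mR=3600/377 → advance +1; mR−mL=240/29 → turn +1·90°
n=5: pose=(-6,3,E); sL=80, sR=80; mL=-40, mR=80; mL+mR=40 → advance +1; mR−mL=120 → turn +1·90°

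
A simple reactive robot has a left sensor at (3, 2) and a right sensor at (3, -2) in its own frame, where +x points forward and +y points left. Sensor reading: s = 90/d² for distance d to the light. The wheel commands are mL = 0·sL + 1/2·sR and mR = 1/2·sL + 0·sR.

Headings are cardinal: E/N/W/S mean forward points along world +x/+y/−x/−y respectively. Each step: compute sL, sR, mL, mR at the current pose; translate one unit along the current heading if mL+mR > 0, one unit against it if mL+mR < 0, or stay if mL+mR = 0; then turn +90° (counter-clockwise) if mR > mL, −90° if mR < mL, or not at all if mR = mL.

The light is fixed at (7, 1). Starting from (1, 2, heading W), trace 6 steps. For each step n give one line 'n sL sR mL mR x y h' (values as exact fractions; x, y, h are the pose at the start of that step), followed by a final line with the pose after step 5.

n=0: pose=(1,2,W); sL=45/41, sR=1; mL=1/2, mR=45/82; mL+mR=43/41 → advance +1; mR−mL=2/41 → turn +1·90°
n=1: pose=(0,2,S); sL=90/29, sR=18/17; mL=9/17, mR=45/29; mL+mR=1026/493 → advance +1; mR−mL=504/493 → turn +1·90°
n=2: pose=(0,1,E); sL=9/2, sR=9/2; mL=9/4, mR=9/4; mL+mR=9/2 → advance +1; mR−mL=0 → turn +0·90°
n=3: pose=(1,1,E); sL=90/13, sR=90/13; mL=45/13, mR=45/13; mL+mR=90/13 → advance +1; mR−mL=0 → turn +0·90°
n=4: pose=(2,1,E); sL=45/4, sR=45/4; mL=45/8, mR=45/8; mL+mR=45/4 → advance +1; mR−mL=0 → turn +0·90°
n=5: pose=(3,1,E); sL=18, sR=18; mL=9, mR=9; mL+mR=18 → advance +1; mR−mL=0 → turn +0·90°

0 45/41 1 1/2 45/82 1 2 W
1 90/29 18/17 9/17 45/29 0 2 S
2 9/2 9/2 9/4 9/4 0 1 E
3 90/13 90/13 45/13 45/13 1 1 E
4 45/4 45/4 45/8 45/8 2 1 E
5 18 18 9 9 3 1 E
final 4 1 E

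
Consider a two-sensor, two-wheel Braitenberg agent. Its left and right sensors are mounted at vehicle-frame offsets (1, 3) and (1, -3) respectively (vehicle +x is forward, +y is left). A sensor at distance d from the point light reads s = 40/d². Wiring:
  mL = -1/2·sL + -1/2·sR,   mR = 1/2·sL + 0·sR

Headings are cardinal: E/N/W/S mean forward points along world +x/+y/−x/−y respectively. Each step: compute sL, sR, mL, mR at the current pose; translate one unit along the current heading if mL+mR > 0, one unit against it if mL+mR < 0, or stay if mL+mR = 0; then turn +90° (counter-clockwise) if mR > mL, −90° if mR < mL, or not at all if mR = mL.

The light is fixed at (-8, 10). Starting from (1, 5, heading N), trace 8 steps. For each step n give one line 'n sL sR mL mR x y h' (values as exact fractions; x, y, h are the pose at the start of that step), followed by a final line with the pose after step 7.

0 10/13 1/4 -53/104 5/13 1 5 N
1 8/29 40/73 -872/2117 4/29 1 4 W
2 20/109 20/49 -1580/5341 10/109 2 4 S
3 8/25 8/37 -248/925 4/25 2 5 E
4 10/13 1/4 -53/104 5/13 1 5 N
5 8/29 40/73 -872/2117 4/29 1 4 W
6 20/109 20/49 -1580/5341 10/109 2 4 S
7 8/25 8/37 -248/925 4/25 2 5 E
final 1 5 N

n=0: pose=(1,5,N); sL=10/13, sR=1/4; mL=-53/104, mR=5/13; mL+mR=-1/8 → advance -1; mR−mL=93/104 → turn +1·90°
n=1: pose=(1,4,W); sL=8/29, sR=40/73; mL=-872/2117, mR=4/29; mL+mR=-20/73 → advance -1; mR−mL=1164/2117 → turn +1·90°
n=2: pose=(2,4,S); sL=20/109, sR=20/49; mL=-1580/5341, mR=10/109; mL+mR=-10/49 → advance -1; mR−mL=2070/5341 → turn +1·90°
n=3: pose=(2,5,E); sL=8/25, sR=8/37; mL=-248/925, mR=4/25; mL+mR=-4/37 → advance -1; mR−mL=396/925 → turn +1·90°
n=4: pose=(1,5,N); sL=10/13, sR=1/4; mL=-53/104, mR=5/13; mL+mR=-1/8 → advance -1; mR−mL=93/104 → turn +1·90°
n=5: pose=(1,4,W); sL=8/29, sR=40/73; mL=-872/2117, mR=4/29; mL+mR=-20/73 → advance -1; mR−mL=1164/2117 → turn +1·90°
n=6: pose=(2,4,S); sL=20/109, sR=20/49; mL=-1580/5341, mR=10/109; mL+mR=-10/49 → advance -1; mR−mL=2070/5341 → turn +1·90°
n=7: pose=(2,5,E); sL=8/25, sR=8/37; mL=-248/925, mR=4/25; mL+mR=-4/37 → advance -1; mR−mL=396/925 → turn +1·90°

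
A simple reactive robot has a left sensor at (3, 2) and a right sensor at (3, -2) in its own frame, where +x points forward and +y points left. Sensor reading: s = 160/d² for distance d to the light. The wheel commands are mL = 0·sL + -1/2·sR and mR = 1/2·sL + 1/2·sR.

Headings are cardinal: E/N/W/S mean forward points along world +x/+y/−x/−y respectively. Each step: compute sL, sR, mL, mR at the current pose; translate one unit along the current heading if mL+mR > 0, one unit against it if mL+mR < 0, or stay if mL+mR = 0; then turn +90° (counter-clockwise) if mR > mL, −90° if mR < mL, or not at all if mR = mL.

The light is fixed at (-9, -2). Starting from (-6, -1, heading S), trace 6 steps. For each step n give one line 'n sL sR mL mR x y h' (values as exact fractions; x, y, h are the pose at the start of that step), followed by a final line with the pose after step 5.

n=0: pose=(-6,-1,S); sL=160/29, sR=32; mL=-16, mR=544/29; mL+mR=80/29 → advance +1; mR−mL=1008/29 → turn +1·90°
n=1: pose=(-6,-2,E); sL=4, sR=4; mL=-2, mR=4; mL+mR=2 → advance +1; mR−mL=6 → turn +1·90°
n=2: pose=(-5,-2,N); sL=160/13, sR=32/9; mL=-16/9, mR=928/117; mL+mR=80/13 → advance +1; mR−mL=1136/117 → turn +1·90°
n=3: pose=(-5,-1,W); sL=80, sR=16; mL=-8, mR=48; mL+mR=40 → advance +1; mR−mL=56 → turn +1·90°
n=4: pose=(-6,-1,S); sL=160/29, sR=32; mL=-16, mR=544/29; mL+mR=80/29 → advance +1; mR−mL=1008/29 → turn +1·90°
n=5: pose=(-6,-2,E); sL=4, sR=4; mL=-2, mR=4; mL+mR=2 → advance +1; mR−mL=6 → turn +1·90°

0 160/29 32 -16 544/29 -6 -1 S
1 4 4 -2 4 -6 -2 E
2 160/13 32/9 -16/9 928/117 -5 -2 N
3 80 16 -8 48 -5 -1 W
4 160/29 32 -16 544/29 -6 -1 S
5 4 4 -2 4 -6 -2 E
final -5 -2 N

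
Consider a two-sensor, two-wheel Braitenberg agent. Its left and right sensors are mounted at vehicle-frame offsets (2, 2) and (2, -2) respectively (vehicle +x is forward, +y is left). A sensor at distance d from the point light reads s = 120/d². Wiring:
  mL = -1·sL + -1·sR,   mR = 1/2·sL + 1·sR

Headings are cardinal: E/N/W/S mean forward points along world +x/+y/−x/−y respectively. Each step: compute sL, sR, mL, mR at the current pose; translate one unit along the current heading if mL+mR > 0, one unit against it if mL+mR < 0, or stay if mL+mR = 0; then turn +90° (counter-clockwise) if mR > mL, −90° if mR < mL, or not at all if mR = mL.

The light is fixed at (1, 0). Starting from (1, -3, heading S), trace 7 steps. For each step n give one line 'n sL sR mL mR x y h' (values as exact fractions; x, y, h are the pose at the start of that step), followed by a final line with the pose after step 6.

n=0: pose=(1,-3,S); sL=120/29, sR=120/29; mL=-240/29, mR=180/29; mL+mR=-60/29 → advance -1; mR−mL=420/29 → turn +1·90°
n=1: pose=(1,-2,E); sL=30, sR=6; mL=-36, mR=21; mL+mR=-15 → advance -1; mR−mL=57 → turn +1·90°
n=2: pose=(0,-2,N); sL=40/3, sR=120; mL=-400/3, mR=380/3; mL+mR=-20/3 → advance -1; mR−mL=260 → turn +1·90°
n=3: pose=(0,-3,W); sL=60/17, sR=12; mL=-264/17, mR=234/17; mL+mR=-30/17 → advance -1; mR−mL=498/17 → turn +1·90°
n=4: pose=(1,-3,S); sL=120/29, sR=120/29; mL=-240/29, mR=180/29; mL+mR=-60/29 → advance -1; mR−mL=420/29 → turn +1·90°
n=5: pose=(1,-2,E); sL=30, sR=6; mL=-36, mR=21; mL+mR=-15 → advance -1; mR−mL=57 → turn +1·90°
n=6: pose=(0,-2,N); sL=40/3, sR=120; mL=-400/3, mR=380/3; mL+mR=-20/3 → advance -1; mR−mL=260 → turn +1·90°

0 120/29 120/29 -240/29 180/29 1 -3 S
1 30 6 -36 21 1 -2 E
2 40/3 120 -400/3 380/3 0 -2 N
3 60/17 12 -264/17 234/17 0 -3 W
4 120/29 120/29 -240/29 180/29 1 -3 S
5 30 6 -36 21 1 -2 E
6 40/3 120 -400/3 380/3 0 -2 N
final 0 -3 W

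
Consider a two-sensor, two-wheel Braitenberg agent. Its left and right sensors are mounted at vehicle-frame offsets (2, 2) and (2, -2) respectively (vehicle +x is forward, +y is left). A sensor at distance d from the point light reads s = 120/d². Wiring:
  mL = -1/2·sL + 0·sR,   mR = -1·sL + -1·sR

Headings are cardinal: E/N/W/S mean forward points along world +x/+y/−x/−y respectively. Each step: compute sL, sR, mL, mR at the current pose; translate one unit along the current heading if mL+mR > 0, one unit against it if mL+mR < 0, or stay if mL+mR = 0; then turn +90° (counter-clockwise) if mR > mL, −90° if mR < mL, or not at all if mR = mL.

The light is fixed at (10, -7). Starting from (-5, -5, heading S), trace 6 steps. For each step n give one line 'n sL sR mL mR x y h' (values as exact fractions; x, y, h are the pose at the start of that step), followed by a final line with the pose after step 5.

0 120/169 120/289 -60/169 -54960/48841 -5 -5 S
1 12/29 60/157 -6/29 -3624/4553 -5 -4 W
2 120/281 120/169 -60/281 -54000/47489 -4 -4 N
3 3/4 5/6 -3/8 -19/12 -4 -5 E
4 120/169 120/289 -60/169 -54960/48841 -5 -5 S
5 12/29 60/157 -6/29 -3624/4553 -5 -4 W
final -4 -4 N

n=0: pose=(-5,-5,S); sL=120/169, sR=120/289; mL=-60/169, mR=-54960/48841; mL+mR=-72300/48841 → advance -1; mR−mL=-37620/48841 → turn -1·90°
n=1: pose=(-5,-4,W); sL=12/29, sR=60/157; mL=-6/29, mR=-3624/4553; mL+mR=-4566/4553 → advance -1; mR−mL=-2682/4553 → turn -1·90°
n=2: pose=(-4,-4,N); sL=120/281, sR=120/169; mL=-60/281, mR=-54000/47489; mL+mR=-64140/47489 → advance -1; mR−mL=-43860/47489 → turn -1·90°
n=3: pose=(-4,-5,E); sL=3/4, sR=5/6; mL=-3/8, mR=-19/12; mL+mR=-47/24 → advance -1; mR−mL=-29/24 → turn -1·90°
n=4: pose=(-5,-5,S); sL=120/169, sR=120/289; mL=-60/169, mR=-54960/48841; mL+mR=-72300/48841 → advance -1; mR−mL=-37620/48841 → turn -1·90°
n=5: pose=(-5,-4,W); sL=12/29, sR=60/157; mL=-6/29, mR=-3624/4553; mL+mR=-4566/4553 → advance -1; mR−mL=-2682/4553 → turn -1·90°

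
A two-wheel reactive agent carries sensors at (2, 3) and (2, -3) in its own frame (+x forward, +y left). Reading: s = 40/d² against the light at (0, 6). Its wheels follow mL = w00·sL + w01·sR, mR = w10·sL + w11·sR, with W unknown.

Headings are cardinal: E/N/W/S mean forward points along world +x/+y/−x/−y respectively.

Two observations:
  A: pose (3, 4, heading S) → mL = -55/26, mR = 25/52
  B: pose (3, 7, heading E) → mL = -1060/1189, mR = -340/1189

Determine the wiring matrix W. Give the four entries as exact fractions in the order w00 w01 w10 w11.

obs A: pose=(3,4,S) → sL=10/13, sR=5/2, mL=-55/26, mR=25/52
obs B: pose=(3,7,E) → sL=40/41, sR=40/29, mL=-1060/1189, mR=-340/1189
sensor matrix S = [[10/13, 5/2], [40/41, 40/29]]; det S = -21300/15457
solve [mL_A; mL_B] = S·[w00; w01] and [mR_A; mR_B] = S·[w10; w11]:
  w00 = 1/2, w01 = -1, w10 = -1, w11 = 1/2

1/2 -1 -1 1/2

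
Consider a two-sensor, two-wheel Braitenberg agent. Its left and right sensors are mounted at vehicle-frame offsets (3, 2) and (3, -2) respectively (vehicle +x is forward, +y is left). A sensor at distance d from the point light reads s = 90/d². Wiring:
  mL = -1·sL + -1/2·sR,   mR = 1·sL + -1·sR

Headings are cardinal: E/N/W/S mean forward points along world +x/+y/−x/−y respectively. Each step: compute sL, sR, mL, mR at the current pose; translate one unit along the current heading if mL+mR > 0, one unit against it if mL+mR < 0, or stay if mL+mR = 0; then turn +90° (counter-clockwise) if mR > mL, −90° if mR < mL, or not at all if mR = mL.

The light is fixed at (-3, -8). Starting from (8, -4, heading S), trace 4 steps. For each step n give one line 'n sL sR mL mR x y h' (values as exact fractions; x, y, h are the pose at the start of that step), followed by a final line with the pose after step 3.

0 9/17 45/41 -1503/1394 -396/697 8 -4 S
1 18/49 18/41 -1179/2009 -144/2009 8 -3 E
2 45/64 45/104 -765/832 225/832 7 -3 N
3 90/53 18/17 -2007/901 576/901 7 -4 W
final 8 -4 S

n=0: pose=(8,-4,S); sL=9/17, sR=45/41; mL=-1503/1394, mR=-396/697; mL+mR=-135/82 → advance -1; mR−mL=711/1394 → turn +1·90°
n=1: pose=(8,-3,E); sL=18/49, sR=18/41; mL=-1179/2009, mR=-144/2009; mL+mR=-27/41 → advance -1; mR−mL=1035/2009 → turn +1·90°
n=2: pose=(7,-3,N); sL=45/64, sR=45/104; mL=-765/832, mR=225/832; mL+mR=-135/208 → advance -1; mR−mL=495/416 → turn +1·90°
n=3: pose=(7,-4,W); sL=90/53, sR=18/17; mL=-2007/901, mR=576/901; mL+mR=-27/17 → advance -1; mR−mL=2583/901 → turn +1·90°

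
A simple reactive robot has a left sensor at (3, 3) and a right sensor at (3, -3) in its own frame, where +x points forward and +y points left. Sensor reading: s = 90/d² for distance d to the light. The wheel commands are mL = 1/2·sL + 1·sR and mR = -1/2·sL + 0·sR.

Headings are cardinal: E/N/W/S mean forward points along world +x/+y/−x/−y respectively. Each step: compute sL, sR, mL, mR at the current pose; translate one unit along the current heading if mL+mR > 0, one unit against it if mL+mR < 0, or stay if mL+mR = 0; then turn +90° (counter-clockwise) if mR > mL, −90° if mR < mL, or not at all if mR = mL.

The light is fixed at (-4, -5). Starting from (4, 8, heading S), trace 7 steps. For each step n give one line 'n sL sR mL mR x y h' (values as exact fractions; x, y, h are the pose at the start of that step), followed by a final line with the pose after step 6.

0 90/221 18/25 5103/5525 -45/221 4 8 S
1 45/53 9/25 2079/2650 -45/106 4 7 W
2 90/241 18/65 7263/15665 -45/241 3 7 N
3 45/178 9/20 513/890 -45/356 3 8 E
4 90/221 18/25 5103/5525 -45/221 4 8 S
5 45/53 9/25 2079/2650 -45/106 4 7 W
6 90/241 18/65 7263/15665 -45/241 3 7 N
final 3 8 E

n=0: pose=(4,8,S); sL=90/221, sR=18/25; mL=5103/5525, mR=-45/221; mL+mR=18/25 → advance +1; mR−mL=-6228/5525 → turn -1·90°
n=1: pose=(4,7,W); sL=45/53, sR=9/25; mL=2079/2650, mR=-45/106; mL+mR=9/25 → advance +1; mR−mL=-1602/1325 → turn -1·90°
n=2: pose=(3,7,N); sL=90/241, sR=18/65; mL=7263/15665, mR=-45/241; mL+mR=18/65 → advance +1; mR−mL=-10188/15665 → turn -1·90°
n=3: pose=(3,8,E); sL=45/178, sR=9/20; mL=513/890, mR=-45/356; mL+mR=9/20 → advance +1; mR−mL=-1251/1780 → turn -1·90°
n=4: pose=(4,8,S); sL=90/221, sR=18/25; mL=5103/5525, mR=-45/221; mL+mR=18/25 → advance +1; mR−mL=-6228/5525 → turn -1·90°
n=5: pose=(4,7,W); sL=45/53, sR=9/25; mL=2079/2650, mR=-45/106; mL+mR=9/25 → advance +1; mR−mL=-1602/1325 → turn -1·90°
n=6: pose=(3,7,N); sL=90/241, sR=18/65; mL=7263/15665, mR=-45/241; mL+mR=18/65 → advance +1; mR−mL=-10188/15665 → turn -1·90°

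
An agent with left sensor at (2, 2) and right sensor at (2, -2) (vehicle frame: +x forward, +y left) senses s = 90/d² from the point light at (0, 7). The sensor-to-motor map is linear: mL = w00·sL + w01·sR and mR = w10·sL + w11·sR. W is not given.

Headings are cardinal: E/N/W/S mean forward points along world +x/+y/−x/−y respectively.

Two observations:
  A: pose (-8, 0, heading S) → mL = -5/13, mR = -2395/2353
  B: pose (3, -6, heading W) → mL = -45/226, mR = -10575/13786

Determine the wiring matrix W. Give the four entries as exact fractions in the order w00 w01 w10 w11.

obs A: pose=(-8,0,S) → sL=10/13, sR=90/181, mL=-5/13, mR=-2395/2353
obs B: pose=(3,-6,W) → sL=45/113, sR=45/61, mL=-45/226, mR=-10575/13786
sensor matrix S = [[10/13, 90/181], [45/113, 45/61]]; det S = 5992200/16219229
solve [mL_A; mL_B] = S·[w00; w01] and [mR_A; mR_B] = S·[w10; w11]:
  w00 = -1/2, w01 = 0, w10 = -1, w11 = -1/2

-1/2 0 -1 -1/2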